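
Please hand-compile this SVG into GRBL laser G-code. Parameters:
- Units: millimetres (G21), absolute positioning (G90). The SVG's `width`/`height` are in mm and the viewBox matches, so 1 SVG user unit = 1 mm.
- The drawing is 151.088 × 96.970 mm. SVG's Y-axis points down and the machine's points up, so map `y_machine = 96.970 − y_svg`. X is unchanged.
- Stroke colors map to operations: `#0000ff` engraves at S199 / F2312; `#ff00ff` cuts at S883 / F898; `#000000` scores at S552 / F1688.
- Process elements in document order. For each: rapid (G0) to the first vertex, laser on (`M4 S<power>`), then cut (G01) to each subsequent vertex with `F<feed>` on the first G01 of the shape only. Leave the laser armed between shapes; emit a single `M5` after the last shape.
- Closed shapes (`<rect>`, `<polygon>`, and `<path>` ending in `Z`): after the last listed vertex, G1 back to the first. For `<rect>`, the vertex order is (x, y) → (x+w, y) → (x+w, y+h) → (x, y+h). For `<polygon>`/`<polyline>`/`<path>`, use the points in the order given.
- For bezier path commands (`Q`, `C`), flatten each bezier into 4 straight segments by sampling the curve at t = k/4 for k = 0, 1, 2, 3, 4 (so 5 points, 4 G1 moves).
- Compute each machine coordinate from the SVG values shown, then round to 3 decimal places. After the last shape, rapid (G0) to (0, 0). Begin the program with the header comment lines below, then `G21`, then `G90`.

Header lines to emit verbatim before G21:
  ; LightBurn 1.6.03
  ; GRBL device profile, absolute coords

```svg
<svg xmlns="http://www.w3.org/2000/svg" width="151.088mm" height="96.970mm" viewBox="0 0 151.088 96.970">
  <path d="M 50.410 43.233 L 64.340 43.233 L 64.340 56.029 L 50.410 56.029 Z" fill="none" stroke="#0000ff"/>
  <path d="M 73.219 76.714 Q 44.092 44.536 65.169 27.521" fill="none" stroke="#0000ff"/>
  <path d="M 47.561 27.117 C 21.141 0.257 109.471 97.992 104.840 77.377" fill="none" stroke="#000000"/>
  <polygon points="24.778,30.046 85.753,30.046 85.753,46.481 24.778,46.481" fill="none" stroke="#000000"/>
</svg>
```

; LightBurn 1.6.03
; GRBL device profile, absolute coords
G21
G90
G0 X50.410 Y53.737
M4 S199
G01 X64.340 Y53.737 F2312
G01 X64.340 Y40.941
G01 X50.410 Y40.941
G01 X50.410 Y53.737
G0 X73.219 Y20.256
M4 S199
G01 X61.793 Y35.397 F2312
G01 X56.643 Y48.643
G01 X57.768 Y59.994
G01 X65.169 Y69.449
G0 X47.561 Y69.853
M4 S552
G01 X46.016 Y70.432 F1688
G01 X68.030 Y47.065
G01 X94.129 Y22.526
G01 X104.840 Y19.593
G0 X24.778 Y66.924
M4 S552
G01 X85.753 Y66.924 F1688
G01 X85.753 Y50.489
G01 X24.778 Y50.489
G01 X24.778 Y66.924
M5
G0 X0.000 Y0.000

viewBox `0 0 151.088 96.970` with mm width/height → 1 unit = 1 mm. Flip: y_m = 96.970 − y_svg.

**Shape 1** — `<path>` rectangle, stroke `#0000ff` → engrave (S199, F2312). Machine vertices: (50.410,53.737) → (64.340,53.737) → (64.340,40.941) → (50.410,40.941) → (50.410,53.737). Closed: final G1 returns to the first vertex.

**Shape 2** — `<path>` quadratic bezier, stroke `#0000ff` → engrave (S199, F2312). Control points (SVG): P0=(73.219,76.714), P1=(44.092,44.536), P2=(65.169,27.521); sampled at t=k/4. Machine vertices: (73.219,20.256) → (61.793,35.397) → (56.643,48.643) → (57.768,59.994) → (65.169,69.449). Open path.

**Shape 3** — `<path>` cubic bezier, stroke `#000000` → score (S552, F1688). Control points (SVG): P0=(47.561,27.117), P1=(21.141,0.257), P2=(109.471,97.992), P3=(104.840,77.377); sampled at t=k/4. Machine vertices: (47.561,69.853) → (46.016,70.432) → (68.030,47.065) → (94.129,22.526) → (104.840,19.593). Open path.

**Shape 4** — `<polygon>` rectangle, stroke `#000000` → score (S552, F1688). Machine vertices: (24.778,66.924) → (85.753,66.924) → (85.753,50.489) → (24.778,50.489) → (24.778,66.924). Closed: final G1 returns to the first vertex.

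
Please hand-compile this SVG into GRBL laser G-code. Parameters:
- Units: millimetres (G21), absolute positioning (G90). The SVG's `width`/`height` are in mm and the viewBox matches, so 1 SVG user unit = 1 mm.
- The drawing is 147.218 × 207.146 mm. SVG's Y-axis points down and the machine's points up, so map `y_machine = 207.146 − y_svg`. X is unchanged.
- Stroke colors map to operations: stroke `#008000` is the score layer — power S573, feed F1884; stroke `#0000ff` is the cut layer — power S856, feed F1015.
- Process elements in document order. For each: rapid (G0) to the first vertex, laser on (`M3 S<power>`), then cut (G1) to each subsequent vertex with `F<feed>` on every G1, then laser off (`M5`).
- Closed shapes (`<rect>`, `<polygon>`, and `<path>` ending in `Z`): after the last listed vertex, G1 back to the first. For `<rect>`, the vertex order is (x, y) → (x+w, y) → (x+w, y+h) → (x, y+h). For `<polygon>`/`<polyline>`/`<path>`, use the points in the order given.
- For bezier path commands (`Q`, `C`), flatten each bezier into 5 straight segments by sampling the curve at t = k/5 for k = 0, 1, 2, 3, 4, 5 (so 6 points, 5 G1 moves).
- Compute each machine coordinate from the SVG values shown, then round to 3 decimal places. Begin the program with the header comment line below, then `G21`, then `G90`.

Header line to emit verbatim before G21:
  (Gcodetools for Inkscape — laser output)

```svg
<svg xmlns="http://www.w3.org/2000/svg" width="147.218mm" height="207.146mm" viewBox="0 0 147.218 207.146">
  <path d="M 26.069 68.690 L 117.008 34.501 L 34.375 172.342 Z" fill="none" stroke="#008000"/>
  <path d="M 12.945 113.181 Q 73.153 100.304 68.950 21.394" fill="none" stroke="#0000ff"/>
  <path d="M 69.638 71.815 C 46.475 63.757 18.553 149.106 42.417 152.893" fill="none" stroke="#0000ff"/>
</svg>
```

(Gcodetools for Inkscape — laser output)
G21
G90
G0 X26.069 Y138.456
M3 S573
G1 X117.008 Y172.645 F1884
G1 X34.375 Y34.804 F1884
G1 X26.069 Y138.456 F1884
M5
G0 X12.945 Y93.965
M3 S856
G1 X34.452 Y101.757 F1015
G1 X50.806 Y114.832 F1015
G1 X62.007 Y133.189 F1015
G1 X68.055 Y156.829 F1015
G1 X68.950 Y185.752 F1015
M5
G0 X69.638 Y135.331
M3 S856
G1 X55.621 Y130.357 F1015
G1 X43.177 Y111.363 F1015
G1 X35.019 Y86.749 F1015
G1 X33.861 Y64.913 F1015
G1 X42.417 Y54.253 F1015
M5

1 u = 1 mm; y_m = 207.146 − y.

[1] `<path>` closed polygon, #008000→score S573 F1884: (26.069,138.456) → (117.008,172.645) → (34.375,34.804) → (26.069,138.456) (closed)

[2] `<path>` quadratic bezier, #0000ff→cut S856 F1015: (12.945,93.965) → (34.452,101.757) → (50.806,114.832) → (62.007,133.189) → (68.055,156.829) → (68.950,185.752)

[3] `<path>` cubic bezier, #0000ff→cut S856 F1015: (69.638,135.331) → (55.621,130.357) → (43.177,111.363) → (35.019,86.749) → (33.861,64.913) → (42.417,54.253)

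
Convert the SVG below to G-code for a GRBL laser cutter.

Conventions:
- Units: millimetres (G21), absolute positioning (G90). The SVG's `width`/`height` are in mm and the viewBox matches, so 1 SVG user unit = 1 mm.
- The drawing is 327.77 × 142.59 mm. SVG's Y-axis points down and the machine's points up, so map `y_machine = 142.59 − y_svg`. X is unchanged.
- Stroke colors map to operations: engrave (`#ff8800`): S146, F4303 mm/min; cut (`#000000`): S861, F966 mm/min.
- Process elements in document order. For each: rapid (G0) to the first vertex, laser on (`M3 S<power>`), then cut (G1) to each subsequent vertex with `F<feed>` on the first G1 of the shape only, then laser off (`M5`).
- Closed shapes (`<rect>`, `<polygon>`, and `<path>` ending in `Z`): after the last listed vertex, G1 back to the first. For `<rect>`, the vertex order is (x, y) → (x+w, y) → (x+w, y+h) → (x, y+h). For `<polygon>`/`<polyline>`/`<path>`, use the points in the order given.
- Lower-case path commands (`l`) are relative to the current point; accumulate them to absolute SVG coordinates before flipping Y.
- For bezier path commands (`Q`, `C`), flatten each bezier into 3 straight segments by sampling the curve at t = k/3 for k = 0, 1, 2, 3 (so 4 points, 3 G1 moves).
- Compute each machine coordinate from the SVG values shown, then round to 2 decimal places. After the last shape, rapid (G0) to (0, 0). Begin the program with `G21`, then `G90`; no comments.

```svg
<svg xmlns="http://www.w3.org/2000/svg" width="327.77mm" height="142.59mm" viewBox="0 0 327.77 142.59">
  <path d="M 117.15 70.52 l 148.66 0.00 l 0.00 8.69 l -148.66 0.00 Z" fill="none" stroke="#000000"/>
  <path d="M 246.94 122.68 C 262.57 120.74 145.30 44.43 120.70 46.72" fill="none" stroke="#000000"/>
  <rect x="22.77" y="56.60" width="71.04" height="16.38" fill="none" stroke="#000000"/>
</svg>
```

G21
G90
G0 X117.15 Y72.07
M3 S861
G1 X265.81 Y72.07 F966
G1 X265.81 Y63.38
G1 X117.15 Y63.38
G1 X117.15 Y72.07
M5
G0 X246.94 Y19.91
M3 S861
G1 X226.62 Y40.97 F966
G1 X167.84 Y77.63
G1 X120.70 Y95.87
M5
G0 X22.77 Y85.99
M3 S861
G1 X93.81 Y85.99 F966
G1 X93.81 Y69.61
G1 X22.77 Y69.61
G1 X22.77 Y85.99
M5
G0 X0.00 Y0.00

Since the viewBox matches the mm dimensions, user units are millimetres directly. The only transform is the Y-flip y_m = 142.59 − y_svg.

Shape 1 is a rectangle drawn with `<path>`. Its stroke #000000 means cut at S861, F966. After flipping Y the toolpath is (117.15,72.07) → (265.81,72.07) → (265.81,63.38) → (117.15,63.38) → (117.15,72.07), returning to the start.

Shape 2 is a cubic bezier drawn with `<path>`. Its stroke #000000 means cut at S861, F966. After flipping Y the toolpath is (246.94,19.91) → (226.62,40.97) → (167.84,77.63) → (120.70,95.87).

Shape 3 is a rectangle drawn with `<rect>`. Its stroke #000000 means cut at S861, F966. After flipping Y the toolpath is (22.77,85.99) → (93.81,85.99) → (93.81,69.61) → (22.77,69.61) → (22.77,85.99), returning to the start.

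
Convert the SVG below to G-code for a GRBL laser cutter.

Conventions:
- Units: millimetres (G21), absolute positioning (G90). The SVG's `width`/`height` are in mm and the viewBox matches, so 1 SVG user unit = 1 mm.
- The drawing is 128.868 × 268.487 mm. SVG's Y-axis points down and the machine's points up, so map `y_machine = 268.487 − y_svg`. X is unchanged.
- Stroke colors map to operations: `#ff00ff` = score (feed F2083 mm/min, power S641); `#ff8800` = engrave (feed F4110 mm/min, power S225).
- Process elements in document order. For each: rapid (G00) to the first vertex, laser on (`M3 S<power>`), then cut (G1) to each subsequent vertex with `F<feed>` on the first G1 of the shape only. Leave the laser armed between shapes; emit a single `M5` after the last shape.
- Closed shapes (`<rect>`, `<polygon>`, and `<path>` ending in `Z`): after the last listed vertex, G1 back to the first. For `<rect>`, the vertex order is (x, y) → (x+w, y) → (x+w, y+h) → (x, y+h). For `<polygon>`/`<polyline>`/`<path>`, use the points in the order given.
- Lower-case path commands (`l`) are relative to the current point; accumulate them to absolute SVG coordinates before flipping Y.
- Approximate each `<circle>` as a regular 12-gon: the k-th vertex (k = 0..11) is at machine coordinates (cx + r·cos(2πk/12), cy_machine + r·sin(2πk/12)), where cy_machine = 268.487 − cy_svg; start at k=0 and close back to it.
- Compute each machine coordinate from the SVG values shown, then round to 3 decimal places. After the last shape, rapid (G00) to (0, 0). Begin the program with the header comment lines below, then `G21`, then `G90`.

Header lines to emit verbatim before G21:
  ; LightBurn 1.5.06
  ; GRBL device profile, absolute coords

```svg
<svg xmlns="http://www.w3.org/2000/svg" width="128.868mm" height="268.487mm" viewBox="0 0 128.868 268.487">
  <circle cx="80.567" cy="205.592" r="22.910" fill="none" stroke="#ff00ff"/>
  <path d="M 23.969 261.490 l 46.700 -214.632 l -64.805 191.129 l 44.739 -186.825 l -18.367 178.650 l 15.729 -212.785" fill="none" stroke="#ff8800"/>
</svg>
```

viewBox `0 0 128.868 268.487` with mm width/height → 1 unit = 1 mm. Flip: y_m = 268.487 − y_svg.

**Shape 1** — `<circle>` circle, stroke `#ff00ff` → score (S641, F2083). Machine vertices: (103.477,62.895) → (100.408,74.350) → (92.022,82.736) → (80.567,85.805) → (69.112,82.736) → (60.726,74.350) → (57.657,62.895) → (60.726,51.440) → (69.112,43.054) → (80.567,39.985) → (92.022,43.054) → (100.408,51.440) → (103.477,62.895). Closed: final G1 returns to the first vertex.

**Shape 2** — `<path>` open polyline, stroke `#ff8800` → engrave (S225, F4110). Machine vertices: (23.969,6.997) → (70.669,221.629) → (5.864,30.500) → (50.603,217.325) → (32.236,38.675) → (47.965,251.460). Open path.

; LightBurn 1.5.06
; GRBL device profile, absolute coords
G21
G90
G00 X103.477 Y62.895
M3 S641
G1 X100.408 Y74.350 F2083
G1 X92.022 Y82.736
G1 X80.567 Y85.805
G1 X69.112 Y82.736
G1 X60.726 Y74.350
G1 X57.657 Y62.895
G1 X60.726 Y51.440
G1 X69.112 Y43.054
G1 X80.567 Y39.985
G1 X92.022 Y43.054
G1 X100.408 Y51.440
G1 X103.477 Y62.895
G00 X23.969 Y6.997
M3 S225
G1 X70.669 Y221.629 F4110
G1 X5.864 Y30.500
G1 X50.603 Y217.325
G1 X32.236 Y38.675
G1 X47.965 Y251.460
M5
G00 X0.000 Y0.000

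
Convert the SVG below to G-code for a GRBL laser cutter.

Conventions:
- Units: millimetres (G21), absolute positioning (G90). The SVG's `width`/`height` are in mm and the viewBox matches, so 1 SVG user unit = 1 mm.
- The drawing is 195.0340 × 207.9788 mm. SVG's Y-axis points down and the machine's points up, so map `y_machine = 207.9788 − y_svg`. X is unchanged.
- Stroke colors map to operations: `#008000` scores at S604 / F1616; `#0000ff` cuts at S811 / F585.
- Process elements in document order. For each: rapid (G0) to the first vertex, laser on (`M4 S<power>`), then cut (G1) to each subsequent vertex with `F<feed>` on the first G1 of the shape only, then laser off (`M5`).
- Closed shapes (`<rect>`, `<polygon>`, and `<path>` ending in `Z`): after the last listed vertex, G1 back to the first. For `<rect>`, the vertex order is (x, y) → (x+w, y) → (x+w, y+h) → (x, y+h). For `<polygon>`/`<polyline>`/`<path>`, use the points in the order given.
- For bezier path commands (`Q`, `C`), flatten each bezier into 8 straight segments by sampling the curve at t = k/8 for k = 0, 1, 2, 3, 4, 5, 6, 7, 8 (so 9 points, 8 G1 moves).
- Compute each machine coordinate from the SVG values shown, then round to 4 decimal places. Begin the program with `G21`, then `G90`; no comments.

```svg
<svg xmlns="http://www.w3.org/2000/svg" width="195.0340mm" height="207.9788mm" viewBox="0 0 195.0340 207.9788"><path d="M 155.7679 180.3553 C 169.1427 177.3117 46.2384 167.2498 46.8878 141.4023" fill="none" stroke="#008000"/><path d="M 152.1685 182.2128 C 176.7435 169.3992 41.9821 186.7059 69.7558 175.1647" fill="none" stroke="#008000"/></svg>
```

G21
G90
G0 X155.7679 Y27.6235
M4 S604
G1 X154.9029 Y29.1110 F1616
G1 X144.3066 Y31.3591
G1 X127.0239 Y34.4707
G1 X106.0999 Y38.5485
G1 X84.5793 Y43.6953
G1 X65.5072 Y50.0137
G1 X51.9284 Y57.6065
G1 X46.8878 Y66.5765
M5
G0 X152.1685 Y25.7660
M4 S604
G1 X154.5439 Y29.2744 F1616
G1 X145.7534 Y30.6500
G1 X129.5690 Y30.5839
G1 X109.7626 Y29.7672
G1 X90.1062 Y28.8908
G1 X74.3716 Y28.6458
G1 X66.3308 Y29.7232
G1 X69.7558 Y32.8141
M5

Since the viewBox matches the mm dimensions, user units are millimetres directly. The only transform is the Y-flip y_m = 207.9788 − y_svg.

Shape 1 is a cubic bezier drawn with `<path>`. Its stroke #008000 means score at S604, F1616. After flipping Y the toolpath is (155.7679,27.6235) → (154.9029,29.1110) → (144.3066,31.3591) → (127.0239,34.4707) → (106.0999,38.5485) → (84.5793,43.6953) → (65.5072,50.0137) → (51.9284,57.6065) → (46.8878,66.5765).

Shape 2 is a cubic bezier drawn with `<path>`. Its stroke #008000 means score at S604, F1616. After flipping Y the toolpath is (152.1685,25.7660) → (154.5439,29.2744) → (145.7534,30.6500) → (129.5690,30.5839) → (109.7626,29.7672) → (90.1062,28.8908) → (74.3716,28.6458) → (66.3308,29.7232) → (69.7558,32.8141).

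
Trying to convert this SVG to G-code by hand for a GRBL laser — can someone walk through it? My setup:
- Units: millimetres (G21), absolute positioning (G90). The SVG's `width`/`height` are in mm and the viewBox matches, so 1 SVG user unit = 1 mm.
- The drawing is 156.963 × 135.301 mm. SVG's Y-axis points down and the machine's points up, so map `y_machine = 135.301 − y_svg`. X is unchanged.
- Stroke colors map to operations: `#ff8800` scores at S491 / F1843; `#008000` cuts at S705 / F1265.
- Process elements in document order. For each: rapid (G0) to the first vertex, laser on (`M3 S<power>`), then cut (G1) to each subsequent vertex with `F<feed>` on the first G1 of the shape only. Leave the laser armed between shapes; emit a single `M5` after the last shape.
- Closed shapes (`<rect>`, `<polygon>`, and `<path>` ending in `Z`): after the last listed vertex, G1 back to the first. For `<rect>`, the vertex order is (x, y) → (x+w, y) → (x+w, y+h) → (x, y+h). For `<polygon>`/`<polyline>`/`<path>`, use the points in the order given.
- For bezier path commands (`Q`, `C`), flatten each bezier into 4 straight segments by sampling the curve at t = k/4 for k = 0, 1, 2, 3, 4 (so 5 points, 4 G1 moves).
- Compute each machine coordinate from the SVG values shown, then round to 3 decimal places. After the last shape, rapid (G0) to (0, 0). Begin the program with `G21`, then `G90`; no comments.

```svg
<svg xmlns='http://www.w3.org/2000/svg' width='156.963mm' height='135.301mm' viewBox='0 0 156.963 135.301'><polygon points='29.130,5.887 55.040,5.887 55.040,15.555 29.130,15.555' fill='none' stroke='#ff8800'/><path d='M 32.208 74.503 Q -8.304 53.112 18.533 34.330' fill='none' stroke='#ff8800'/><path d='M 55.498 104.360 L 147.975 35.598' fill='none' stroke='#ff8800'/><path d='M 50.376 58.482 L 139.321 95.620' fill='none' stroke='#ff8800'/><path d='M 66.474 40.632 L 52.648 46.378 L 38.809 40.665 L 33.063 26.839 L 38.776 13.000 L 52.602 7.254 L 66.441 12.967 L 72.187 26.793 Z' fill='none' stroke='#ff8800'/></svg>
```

G21
G90
G0 X29.130 Y129.414
M3 S491
G1 X55.040 Y129.414 F1843
G1 X55.040 Y119.746
G1 X29.130 Y119.746
G1 X29.130 Y129.414
G0 X32.208 Y60.798
M3 S491
G1 X16.161 Y71.330 F1843
G1 X8.533 Y81.537
G1 X9.324 Y91.417
G1 X18.533 Y100.971
G0 X55.498 Y30.941
M3 S491
G1 X147.975 Y99.703 F1843
G0 X50.376 Y76.819
M3 S491
G1 X139.321 Y39.681 F1843
G0 X66.474 Y94.669
M3 S491
G1 X52.648 Y88.923 F1843
G1 X38.809 Y94.636
G1 X33.063 Y108.462
G1 X38.776 Y122.301
G1 X52.602 Y128.047
G1 X66.441 Y122.334
G1 X72.187 Y108.508
G1 X66.474 Y94.669
M5
G0 X0.000 Y0.000

viewBox `0 0 156.963 135.301` with mm width/height → 1 unit = 1 mm. Flip: y_m = 135.301 − y_svg.

**Shape 1** — `<polygon>` rectangle, stroke `#ff8800` → score (S491, F1843). Machine vertices: (29.130,129.414) → (55.040,129.414) → (55.040,119.746) → (29.130,119.746) → (29.130,129.414). Closed: final G1 returns to the first vertex.

**Shape 2** — `<path>` quadratic bezier, stroke `#ff8800` → score (S491, F1843). Control points (SVG): P0=(32.208,74.503), P1=(-8.304,53.112), P2=(18.533,34.330); sampled at t=k/4. Machine vertices: (32.208,60.798) → (16.161,71.330) → (8.533,81.537) → (9.324,91.417) → (18.533,100.971). Open path.

**Shape 3** — `<path>` line segment, stroke `#ff8800` → score (S491, F1843). Machine vertices: (55.498,30.941) → (147.975,99.703). Open path.

**Shape 4** — `<path>` line segment, stroke `#ff8800` → score (S491, F1843). Machine vertices: (50.376,76.819) → (139.321,39.681). Open path.

**Shape 5** — `<path>` regular polygon, stroke `#ff8800` → score (S491, F1843). Machine vertices: (66.474,94.669) → (52.648,88.923) → (38.809,94.636) → (33.063,108.462) → (38.776,122.301) → (52.602,128.047) → (66.441,122.334) → (72.187,108.508) → (66.474,94.669). Closed: final G1 returns to the first vertex.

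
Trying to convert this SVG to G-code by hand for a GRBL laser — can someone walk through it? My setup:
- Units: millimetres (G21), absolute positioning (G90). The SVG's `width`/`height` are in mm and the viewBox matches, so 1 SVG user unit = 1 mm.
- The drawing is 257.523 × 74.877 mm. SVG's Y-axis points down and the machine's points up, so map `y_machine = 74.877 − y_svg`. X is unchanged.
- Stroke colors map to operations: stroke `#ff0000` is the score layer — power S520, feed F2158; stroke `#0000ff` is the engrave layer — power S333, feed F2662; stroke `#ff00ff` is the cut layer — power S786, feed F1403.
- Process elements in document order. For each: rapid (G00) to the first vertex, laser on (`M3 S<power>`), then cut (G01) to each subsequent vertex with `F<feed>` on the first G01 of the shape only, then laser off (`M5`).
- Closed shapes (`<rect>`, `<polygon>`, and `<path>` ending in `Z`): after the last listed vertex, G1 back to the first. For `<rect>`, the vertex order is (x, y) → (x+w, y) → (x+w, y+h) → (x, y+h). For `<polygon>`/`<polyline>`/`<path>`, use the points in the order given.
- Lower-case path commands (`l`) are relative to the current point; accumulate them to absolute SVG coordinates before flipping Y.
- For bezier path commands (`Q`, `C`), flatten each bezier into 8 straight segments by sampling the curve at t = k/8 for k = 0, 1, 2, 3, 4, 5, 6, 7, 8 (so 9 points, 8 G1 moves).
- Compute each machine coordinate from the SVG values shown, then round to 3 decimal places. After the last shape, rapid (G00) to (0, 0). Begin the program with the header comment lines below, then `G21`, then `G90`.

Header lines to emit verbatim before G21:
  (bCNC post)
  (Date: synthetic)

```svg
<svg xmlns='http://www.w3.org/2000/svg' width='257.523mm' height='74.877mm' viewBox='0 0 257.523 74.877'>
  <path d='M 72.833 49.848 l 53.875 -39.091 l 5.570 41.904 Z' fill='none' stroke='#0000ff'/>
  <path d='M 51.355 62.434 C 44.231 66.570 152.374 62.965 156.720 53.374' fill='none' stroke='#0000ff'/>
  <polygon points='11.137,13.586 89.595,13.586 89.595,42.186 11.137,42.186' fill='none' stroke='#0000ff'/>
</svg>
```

(bCNC post)
(Date: synthetic)
G21
G90
G00 X72.833 Y25.029
M3 S333
G01 X126.708 Y64.120 F2662
G01 X132.278 Y22.216
G01 X72.833 Y25.029
M5
G00 X51.355 Y12.443
M3 S333
G01 X53.659 Y11.251 F2662
G01 X64.202 Y10.765
G01 X80.417 Y10.963
G01 X99.736 Y11.825
G01 X119.594 Y13.331
G01 X137.421 Y15.460
G01 X150.653 Y18.190
G01 X156.720 Y21.503
M5
G00 X11.137 Y61.291
M3 S333
G01 X89.595 Y61.291 F2662
G01 X89.595 Y32.691
G01 X11.137 Y32.691
G01 X11.137 Y61.291
M5
G00 X0.000 Y0.000

1 u = 1 mm; y_m = 74.877 − y.

[1] `<path>` closed polygon, #0000ff→engrave S333 F2662: (72.833,25.029) → (126.708,64.120) → (132.278,22.216) → (72.833,25.029) (closed)

[2] `<path>` cubic bezier, #0000ff→engrave S333 F2662: (51.355,12.443) → (53.659,11.251) → (64.202,10.765) → (80.417,10.963) → (99.736,11.825) → (119.594,13.331) → (137.421,15.460) → (150.653,18.190) → (156.720,21.503)

[3] `<polygon>` rectangle, #0000ff→engrave S333 F2662: (11.137,61.291) → (89.595,61.291) → (89.595,32.691) → (11.137,32.691) → (11.137,61.291) (closed)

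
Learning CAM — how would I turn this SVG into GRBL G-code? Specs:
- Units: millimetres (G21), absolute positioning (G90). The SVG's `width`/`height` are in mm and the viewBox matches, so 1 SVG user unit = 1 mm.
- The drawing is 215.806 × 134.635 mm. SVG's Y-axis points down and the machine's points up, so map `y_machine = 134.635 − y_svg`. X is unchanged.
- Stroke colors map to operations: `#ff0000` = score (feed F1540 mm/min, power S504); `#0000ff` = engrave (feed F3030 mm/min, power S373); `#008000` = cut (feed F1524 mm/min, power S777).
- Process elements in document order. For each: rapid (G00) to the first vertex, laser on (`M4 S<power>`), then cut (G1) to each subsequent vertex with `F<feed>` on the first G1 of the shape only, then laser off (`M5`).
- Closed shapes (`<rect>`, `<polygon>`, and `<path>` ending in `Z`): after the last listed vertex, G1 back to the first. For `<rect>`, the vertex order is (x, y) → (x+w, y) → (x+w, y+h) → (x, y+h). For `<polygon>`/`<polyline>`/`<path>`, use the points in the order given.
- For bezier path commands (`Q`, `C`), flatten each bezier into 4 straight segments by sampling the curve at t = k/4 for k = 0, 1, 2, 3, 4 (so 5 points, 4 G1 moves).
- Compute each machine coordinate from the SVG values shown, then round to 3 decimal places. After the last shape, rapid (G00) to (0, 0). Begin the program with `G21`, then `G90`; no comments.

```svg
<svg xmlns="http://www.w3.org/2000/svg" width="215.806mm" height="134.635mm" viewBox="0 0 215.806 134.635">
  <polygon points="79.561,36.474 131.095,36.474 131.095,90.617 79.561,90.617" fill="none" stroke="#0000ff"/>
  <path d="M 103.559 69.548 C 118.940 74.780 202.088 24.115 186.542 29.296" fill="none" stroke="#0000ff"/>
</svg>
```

G21
G90
G00 X79.561 Y98.161
M4 S373
G1 X131.095 Y98.161 F3030
G1 X131.095 Y44.018
G1 X79.561 Y44.018
G1 X79.561 Y98.161
M5
G00 X103.559 Y65.087
M4 S373
G1 X125.200 Y69.898 F3030
G1 X156.648 Y85.194
G1 X182.297 Y100.500
G1 X186.542 Y105.339
M5
G00 X0.000 Y0.000

viewBox `0 0 215.806 134.635` with mm width/height → 1 unit = 1 mm. Flip: y_m = 134.635 − y_svg.

**Shape 1** — `<polygon>` rectangle, stroke `#0000ff` → engrave (S373, F3030). Machine vertices: (79.561,98.161) → (131.095,98.161) → (131.095,44.018) → (79.561,44.018) → (79.561,98.161). Closed: final G1 returns to the first vertex.

**Shape 2** — `<path>` cubic bezier, stroke `#0000ff` → engrave (S373, F3030). Control points (SVG): P0=(103.559,69.548), P1=(118.940,74.780), P2=(202.088,24.115), P3=(186.542,29.296); sampled at t=k/4. Machine vertices: (103.559,65.087) → (125.200,69.898) → (156.648,85.194) → (182.297,100.500) → (186.542,105.339). Open path.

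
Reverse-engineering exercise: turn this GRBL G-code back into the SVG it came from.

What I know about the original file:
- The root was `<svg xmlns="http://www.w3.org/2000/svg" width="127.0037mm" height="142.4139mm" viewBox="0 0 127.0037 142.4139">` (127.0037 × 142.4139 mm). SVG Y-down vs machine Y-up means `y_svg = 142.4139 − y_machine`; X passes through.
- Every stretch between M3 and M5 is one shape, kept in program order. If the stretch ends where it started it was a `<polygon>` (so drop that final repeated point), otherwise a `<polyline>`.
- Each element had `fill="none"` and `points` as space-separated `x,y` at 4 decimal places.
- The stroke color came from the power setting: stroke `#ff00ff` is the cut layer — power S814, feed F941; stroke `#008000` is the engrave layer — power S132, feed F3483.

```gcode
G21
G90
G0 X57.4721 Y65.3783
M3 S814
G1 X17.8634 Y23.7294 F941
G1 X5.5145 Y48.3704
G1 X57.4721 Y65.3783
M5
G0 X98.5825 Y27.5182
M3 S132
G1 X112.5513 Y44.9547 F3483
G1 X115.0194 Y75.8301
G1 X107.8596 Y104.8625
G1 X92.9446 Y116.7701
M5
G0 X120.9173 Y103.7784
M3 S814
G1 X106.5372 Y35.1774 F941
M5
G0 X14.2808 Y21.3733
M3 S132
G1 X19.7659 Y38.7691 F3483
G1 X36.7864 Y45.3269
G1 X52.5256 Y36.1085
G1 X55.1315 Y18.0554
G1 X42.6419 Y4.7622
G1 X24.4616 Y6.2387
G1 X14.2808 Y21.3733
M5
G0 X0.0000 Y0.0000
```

Machine Y-up, SVG Y-down with viewBox height 142.4139, so y_svg = 142.4139 − y_machine; X carries over.

Run 1: power S814 maps to stroke `#ff00ff` (cut). The run returns to its start, so emit a `<polygon>` with points (Y-flipped): 57.4721,77.0356 17.8634,118.6845 5.5145,94.0435.

Run 2: power S132 maps to stroke `#008000` (engrave). The run is open, so emit a `<polyline>` with points (Y-flipped): 98.5825,114.8957 112.5513,97.4592 115.0194,66.5838 107.8596,37.5514 92.9446,25.6438.

Run 3: power S814 maps to stroke `#ff00ff` (cut). The run is open, so emit a `<polyline>` with points (Y-flipped): 120.9173,38.6355 106.5372,107.2365.

Run 4: S132 ⇒ engrave layer `#008000`. The run returns to its start, so emit a `<polygon>` with points (Y-flipped): 14.2808,121.0406 19.7659,103.6448 36.7864,97.0870 52.5256,106.3054 55.1315,124.3585 42.6419,137.6517 24.4616,136.1752.

<svg xmlns="http://www.w3.org/2000/svg" width="127.0037mm" height="142.4139mm" viewBox="0 0 127.0037 142.4139">
  <polygon points="57.4721,77.0356 17.8634,118.6845 5.5145,94.0435" fill="none" stroke="#ff00ff"/>
  <polyline points="98.5825,114.8957 112.5513,97.4592 115.0194,66.5838 107.8596,37.5514 92.9446,25.6438" fill="none" stroke="#008000"/>
  <polyline points="120.9173,38.6355 106.5372,107.2365" fill="none" stroke="#ff00ff"/>
  <polygon points="14.2808,121.0406 19.7659,103.6448 36.7864,97.0870 52.5256,106.3054 55.1315,124.3585 42.6419,137.6517 24.4616,136.1752" fill="none" stroke="#008000"/>
</svg>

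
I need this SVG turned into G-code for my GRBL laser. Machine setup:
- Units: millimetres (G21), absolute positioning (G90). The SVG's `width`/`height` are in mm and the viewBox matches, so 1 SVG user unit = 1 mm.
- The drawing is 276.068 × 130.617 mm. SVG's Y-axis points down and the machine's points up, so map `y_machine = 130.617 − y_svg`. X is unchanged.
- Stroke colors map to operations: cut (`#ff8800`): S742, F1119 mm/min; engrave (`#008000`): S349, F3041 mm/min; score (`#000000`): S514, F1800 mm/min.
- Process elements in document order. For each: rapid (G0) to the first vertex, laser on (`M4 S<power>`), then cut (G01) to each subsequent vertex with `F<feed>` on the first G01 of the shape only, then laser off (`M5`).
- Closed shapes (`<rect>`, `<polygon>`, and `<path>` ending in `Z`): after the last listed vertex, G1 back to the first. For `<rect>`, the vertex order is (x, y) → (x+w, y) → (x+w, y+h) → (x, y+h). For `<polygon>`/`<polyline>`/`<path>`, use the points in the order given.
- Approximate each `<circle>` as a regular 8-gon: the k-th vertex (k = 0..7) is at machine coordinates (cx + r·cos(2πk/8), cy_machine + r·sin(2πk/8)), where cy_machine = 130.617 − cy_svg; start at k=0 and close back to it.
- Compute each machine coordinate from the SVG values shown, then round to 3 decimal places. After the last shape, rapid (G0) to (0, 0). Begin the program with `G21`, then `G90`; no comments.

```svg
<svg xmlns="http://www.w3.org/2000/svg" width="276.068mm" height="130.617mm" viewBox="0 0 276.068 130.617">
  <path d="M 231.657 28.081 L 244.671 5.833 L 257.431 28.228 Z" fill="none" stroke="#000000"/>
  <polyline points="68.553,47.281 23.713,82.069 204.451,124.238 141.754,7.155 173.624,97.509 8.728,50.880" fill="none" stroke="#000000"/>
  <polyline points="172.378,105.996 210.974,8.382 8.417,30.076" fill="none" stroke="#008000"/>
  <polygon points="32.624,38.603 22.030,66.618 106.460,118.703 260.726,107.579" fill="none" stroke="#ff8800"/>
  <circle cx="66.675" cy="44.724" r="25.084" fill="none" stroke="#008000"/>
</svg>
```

G21
G90
G0 X231.657 Y102.536
M4 S514
G01 X244.671 Y124.784 F1800
G01 X257.431 Y102.389
G01 X231.657 Y102.536
M5
G0 X68.553 Y83.336
M4 S514
G01 X23.713 Y48.548 F1800
G01 X204.451 Y6.379
G01 X141.754 Y123.462
G01 X173.624 Y33.108
G01 X8.728 Y79.737
M5
G0 X172.378 Y24.621
M4 S349
G01 X210.974 Y122.235 F3041
G01 X8.417 Y100.541
M5
G0 X32.624 Y92.014
M4 S742
G01 X22.030 Y63.999 F1119
G01 X106.460 Y11.914
G01 X260.726 Y23.038
G01 X32.624 Y92.014
M5
G0 X91.759 Y85.893
M4 S349
G01 X84.412 Y103.630 F3041
G01 X66.675 Y110.977
G01 X48.938 Y103.630
G01 X41.591 Y85.893
G01 X48.938 Y68.156
G01 X66.675 Y60.809
G01 X84.412 Y68.156
G01 X91.759 Y85.893
M5
G0 X0.000 Y0.000

Since the viewBox matches the mm dimensions, user units are millimetres directly. The only transform is the Y-flip y_m = 130.617 − y_svg.

Shape 1 is a regular polygon drawn with `<path>`. Its stroke #000000 means score at S514, F1800. After flipping Y the toolpath is (231.657,102.536) → (244.671,124.784) → (257.431,102.389) → (231.657,102.536), returning to the start.

Shape 2 is a open polyline drawn with `<polyline>`. Its stroke #000000 means score at S514, F1800. After flipping Y the toolpath is (68.553,83.336) → (23.713,48.548) → (204.451,6.379) → (141.754,123.462) → (173.624,33.108) → (8.728,79.737).

Shape 3 is a open polyline drawn with `<polyline>`. Its stroke #008000 means engrave at S349, F3041. After flipping Y the toolpath is (172.378,24.621) → (210.974,122.235) → (8.417,100.541).

Shape 4 is a closed polygon drawn with `<polygon>`. Its stroke #ff8800 means cut at S742, F1119. After flipping Y the toolpath is (32.624,92.014) → (22.030,63.999) → (106.460,11.914) → (260.726,23.038) → (32.624,92.014), returning to the start.

Shape 5 is a circle drawn with `<circle>`. Its stroke #008000 means engrave at S349, F3041. After flipping Y the toolpath is (91.759,85.893) → (84.412,103.630) → (66.675,110.977) → (48.938,103.630) → (41.591,85.893) → (48.938,68.156) → (66.675,60.809) → (84.412,68.156) → (91.759,85.893), returning to the start.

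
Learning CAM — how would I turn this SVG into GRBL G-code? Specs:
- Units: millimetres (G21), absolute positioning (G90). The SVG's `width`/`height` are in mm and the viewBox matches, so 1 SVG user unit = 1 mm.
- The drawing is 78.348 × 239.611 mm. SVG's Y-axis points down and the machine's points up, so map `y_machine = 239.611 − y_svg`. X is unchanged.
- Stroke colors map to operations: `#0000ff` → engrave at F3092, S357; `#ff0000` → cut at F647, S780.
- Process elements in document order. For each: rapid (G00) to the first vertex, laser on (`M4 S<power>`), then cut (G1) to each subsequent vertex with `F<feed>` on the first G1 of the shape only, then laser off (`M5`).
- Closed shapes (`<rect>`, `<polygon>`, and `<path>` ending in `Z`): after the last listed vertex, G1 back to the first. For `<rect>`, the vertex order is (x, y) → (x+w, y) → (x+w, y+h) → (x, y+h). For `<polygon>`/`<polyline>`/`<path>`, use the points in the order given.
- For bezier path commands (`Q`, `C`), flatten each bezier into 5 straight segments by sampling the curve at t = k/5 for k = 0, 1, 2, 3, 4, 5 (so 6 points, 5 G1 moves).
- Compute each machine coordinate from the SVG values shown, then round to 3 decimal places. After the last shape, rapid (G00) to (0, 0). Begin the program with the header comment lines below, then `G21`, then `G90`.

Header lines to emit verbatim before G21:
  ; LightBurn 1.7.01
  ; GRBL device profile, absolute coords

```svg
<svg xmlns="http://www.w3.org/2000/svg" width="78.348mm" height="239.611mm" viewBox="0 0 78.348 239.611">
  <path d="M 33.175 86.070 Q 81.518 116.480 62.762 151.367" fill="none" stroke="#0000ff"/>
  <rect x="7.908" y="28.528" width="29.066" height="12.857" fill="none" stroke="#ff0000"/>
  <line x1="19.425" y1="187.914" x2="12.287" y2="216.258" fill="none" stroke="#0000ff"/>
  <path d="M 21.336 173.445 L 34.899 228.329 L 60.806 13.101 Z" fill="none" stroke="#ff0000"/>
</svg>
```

1 u = 1 mm; y_m = 239.611 − y.

[1] `<path>` quadratic bezier, #0000ff→engrave S357 F3092: (33.175,153.541) → (49.828,141.198) → (61.114,128.497) → (67.031,115.437) → (67.580,102.020) → (62.762,88.244)

[2] `<rect>` rectangle, #ff0000→cut S780 F647: (7.908,211.083) → (36.974,211.083) → (36.974,198.226) → (7.908,198.226) → (7.908,211.083) (closed)

[3] `<line>` line segment, #0000ff→engrave S357 F3092: (19.425,51.697) → (12.287,23.353)

[4] `<path>` closed polygon, #ff0000→cut S780 F647: (21.336,66.166) → (34.899,11.282) → (60.806,226.510) → (21.336,66.166) (closed)

; LightBurn 1.7.01
; GRBL device profile, absolute coords
G21
G90
G00 X33.175 Y153.541
M4 S357
G1 X49.828 Y141.198 F3092
G1 X61.114 Y128.497
G1 X67.031 Y115.437
G1 X67.580 Y102.020
G1 X62.762 Y88.244
M5
G00 X7.908 Y211.083
M4 S780
G1 X36.974 Y211.083 F647
G1 X36.974 Y198.226
G1 X7.908 Y198.226
G1 X7.908 Y211.083
M5
G00 X19.425 Y51.697
M4 S357
G1 X12.287 Y23.353 F3092
M5
G00 X21.336 Y66.166
M4 S780
G1 X34.899 Y11.282 F647
G1 X60.806 Y226.510
G1 X21.336 Y66.166
M5
G00 X0.000 Y0.000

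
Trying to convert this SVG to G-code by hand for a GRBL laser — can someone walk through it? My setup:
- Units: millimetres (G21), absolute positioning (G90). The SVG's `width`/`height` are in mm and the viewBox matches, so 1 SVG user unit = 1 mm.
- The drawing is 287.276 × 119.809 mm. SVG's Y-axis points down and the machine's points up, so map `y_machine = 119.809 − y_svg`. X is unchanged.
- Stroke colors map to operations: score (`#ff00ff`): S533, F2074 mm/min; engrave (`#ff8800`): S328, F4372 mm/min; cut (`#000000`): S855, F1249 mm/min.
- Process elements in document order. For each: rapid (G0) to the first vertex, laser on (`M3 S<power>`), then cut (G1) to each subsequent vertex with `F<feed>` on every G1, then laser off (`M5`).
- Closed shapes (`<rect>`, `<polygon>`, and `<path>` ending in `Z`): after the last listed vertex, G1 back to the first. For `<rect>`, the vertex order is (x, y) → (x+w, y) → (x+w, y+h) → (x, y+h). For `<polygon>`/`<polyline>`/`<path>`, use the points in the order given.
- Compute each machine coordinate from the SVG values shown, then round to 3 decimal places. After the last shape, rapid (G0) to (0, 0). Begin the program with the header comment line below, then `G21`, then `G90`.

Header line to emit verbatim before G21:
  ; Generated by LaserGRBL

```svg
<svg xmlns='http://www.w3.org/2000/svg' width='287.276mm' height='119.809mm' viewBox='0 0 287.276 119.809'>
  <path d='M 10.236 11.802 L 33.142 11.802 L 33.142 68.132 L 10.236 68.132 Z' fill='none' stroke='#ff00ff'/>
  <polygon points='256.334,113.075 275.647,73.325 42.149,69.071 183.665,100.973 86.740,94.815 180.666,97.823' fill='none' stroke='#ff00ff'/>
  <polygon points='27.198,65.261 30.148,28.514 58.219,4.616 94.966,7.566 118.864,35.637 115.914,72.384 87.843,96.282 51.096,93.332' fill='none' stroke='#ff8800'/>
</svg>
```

Since the viewBox matches the mm dimensions, user units are millimetres directly. The only transform is the Y-flip y_m = 119.809 − y_svg.

Shape 1 is a rectangle drawn with `<path>`. Its stroke #ff00ff means score at S533, F2074. After flipping Y the toolpath is (10.236,108.007) → (33.142,108.007) → (33.142,51.677) → (10.236,51.677) → (10.236,108.007), returning to the start.

Shape 2 is a closed polygon drawn with `<polygon>`. Its stroke #ff00ff means score at S533, F2074. After flipping Y the toolpath is (256.334,6.734) → (275.647,46.484) → (42.149,50.738) → (183.665,18.836) → (86.740,24.994) → (180.666,21.986) → (256.334,6.734), returning to the start.

Shape 3 is a regular polygon drawn with `<polygon>`. Its stroke #ff8800 means engrave at S328, F4372. After flipping Y the toolpath is (27.198,54.548) → (30.148,91.295) → (58.219,115.193) → (94.966,112.243) → (118.864,84.172) → (115.914,47.425) → (87.843,23.527) → (51.096,26.477) → (27.198,54.548), returning to the start.

; Generated by LaserGRBL
G21
G90
G0 X10.236 Y108.007
M3 S533
G1 X33.142 Y108.007 F2074
G1 X33.142 Y51.677 F2074
G1 X10.236 Y51.677 F2074
G1 X10.236 Y108.007 F2074
M5
G0 X256.334 Y6.734
M3 S533
G1 X275.647 Y46.484 F2074
G1 X42.149 Y50.738 F2074
G1 X183.665 Y18.836 F2074
G1 X86.740 Y24.994 F2074
G1 X180.666 Y21.986 F2074
G1 X256.334 Y6.734 F2074
M5
G0 X27.198 Y54.548
M3 S328
G1 X30.148 Y91.295 F4372
G1 X58.219 Y115.193 F4372
G1 X94.966 Y112.243 F4372
G1 X118.864 Y84.172 F4372
G1 X115.914 Y47.425 F4372
G1 X87.843 Y23.527 F4372
G1 X51.096 Y26.477 F4372
G1 X27.198 Y54.548 F4372
M5
G0 X0.000 Y0.000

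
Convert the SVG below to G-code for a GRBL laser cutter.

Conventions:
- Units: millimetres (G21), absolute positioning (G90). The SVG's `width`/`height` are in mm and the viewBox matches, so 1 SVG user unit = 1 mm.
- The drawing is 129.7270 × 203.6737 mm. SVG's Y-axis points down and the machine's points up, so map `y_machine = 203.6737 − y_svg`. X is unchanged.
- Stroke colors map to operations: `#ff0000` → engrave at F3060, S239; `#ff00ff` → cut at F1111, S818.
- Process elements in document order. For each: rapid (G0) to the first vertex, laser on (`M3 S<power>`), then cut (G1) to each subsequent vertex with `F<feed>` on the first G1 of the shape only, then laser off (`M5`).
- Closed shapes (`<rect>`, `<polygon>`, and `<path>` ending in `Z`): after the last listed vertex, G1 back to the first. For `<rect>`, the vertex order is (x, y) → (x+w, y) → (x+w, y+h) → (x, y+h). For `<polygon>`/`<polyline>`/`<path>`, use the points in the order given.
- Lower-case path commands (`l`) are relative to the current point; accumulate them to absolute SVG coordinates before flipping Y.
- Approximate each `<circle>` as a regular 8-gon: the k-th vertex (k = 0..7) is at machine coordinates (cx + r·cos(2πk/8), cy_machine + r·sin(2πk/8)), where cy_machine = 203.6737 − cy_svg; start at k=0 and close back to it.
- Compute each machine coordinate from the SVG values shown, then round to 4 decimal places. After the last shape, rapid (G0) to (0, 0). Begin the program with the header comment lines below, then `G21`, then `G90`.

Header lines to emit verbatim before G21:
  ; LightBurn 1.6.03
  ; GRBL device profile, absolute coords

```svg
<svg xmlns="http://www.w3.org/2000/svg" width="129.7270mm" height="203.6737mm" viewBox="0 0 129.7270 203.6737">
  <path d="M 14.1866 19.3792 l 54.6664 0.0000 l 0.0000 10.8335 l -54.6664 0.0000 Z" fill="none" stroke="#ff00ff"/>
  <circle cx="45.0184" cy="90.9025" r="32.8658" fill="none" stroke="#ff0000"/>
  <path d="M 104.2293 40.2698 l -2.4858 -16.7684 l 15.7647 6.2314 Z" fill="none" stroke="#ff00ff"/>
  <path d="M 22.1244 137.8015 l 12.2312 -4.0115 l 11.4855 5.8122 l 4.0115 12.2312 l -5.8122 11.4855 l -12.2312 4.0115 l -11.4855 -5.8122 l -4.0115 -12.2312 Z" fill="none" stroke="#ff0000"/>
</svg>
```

; LightBurn 1.6.03
; GRBL device profile, absolute coords
G21
G90
G0 X14.1866 Y184.2945
M3 S818
G1 X68.8530 Y184.2945 F1111
G1 X68.8530 Y173.4610
G1 X14.1866 Y173.4610
G1 X14.1866 Y184.2945
M5
G0 X77.8842 Y112.7712
M3 S239
G1 X68.2580 Y136.0108 F3060
G1 X45.0184 Y145.6370
G1 X21.7788 Y136.0108
G1 X12.1526 Y112.7712
G1 X21.7788 Y89.5316
G1 X45.0184 Y79.9054
G1 X68.2580 Y89.5316
G1 X77.8842 Y112.7712
M5
G0 X104.2293 Y163.4039
M3 S818
G1 X101.7435 Y180.1723 F1111
G1 X117.5082 Y173.9409
G1 X104.2293 Y163.4039
M5
G0 X22.1244 Y65.8722
M3 S239
G1 X34.3556 Y69.8837 F3060
G1 X45.8411 Y64.0715
G1 X49.8526 Y51.8403
G1 X44.0404 Y40.3548
G1 X31.8092 Y36.3433
G1 X20.3237 Y42.1555
G1 X16.3122 Y54.3867
G1 X22.1244 Y65.8722
M5
G0 X0.0000 Y0.0000

Since the viewBox matches the mm dimensions, user units are millimetres directly. The only transform is the Y-flip y_m = 203.6737 − y_svg.

Shape 1 is a rectangle drawn with `<path>`. Its stroke #ff00ff means cut at S818, F1111. After flipping Y the toolpath is (14.1866,184.2945) → (68.8530,184.2945) → (68.8530,173.4610) → (14.1866,173.4610) → (14.1866,184.2945), returning to the start.

Shape 2 is a circle drawn with `<circle>`. Its stroke #ff0000 means engrave at S239, F3060. After flipping Y the toolpath is (77.8842,112.7712) → (68.2580,136.0108) → (45.0184,145.6370) → (21.7788,136.0108) → (12.1526,112.7712) → (21.7788,89.5316) → (45.0184,79.9054) → (68.2580,89.5316) → (77.8842,112.7712), returning to the start.

Shape 3 is a regular polygon drawn with `<path>`. Its stroke #ff00ff means cut at S818, F1111. After flipping Y the toolpath is (104.2293,163.4039) → (101.7435,180.1723) → (117.5082,173.9409) → (104.2293,163.4039), returning to the start.

Shape 4 is a regular polygon drawn with `<path>`. Its stroke #ff0000 means engrave at S239, F3060. After flipping Y the toolpath is (22.1244,65.8722) → (34.3556,69.8837) → (45.8411,64.0715) → (49.8526,51.8403) → (44.0404,40.3548) → (31.8092,36.3433) → (20.3237,42.1555) → (16.3122,54.3867) → (22.1244,65.8722), returning to the start.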